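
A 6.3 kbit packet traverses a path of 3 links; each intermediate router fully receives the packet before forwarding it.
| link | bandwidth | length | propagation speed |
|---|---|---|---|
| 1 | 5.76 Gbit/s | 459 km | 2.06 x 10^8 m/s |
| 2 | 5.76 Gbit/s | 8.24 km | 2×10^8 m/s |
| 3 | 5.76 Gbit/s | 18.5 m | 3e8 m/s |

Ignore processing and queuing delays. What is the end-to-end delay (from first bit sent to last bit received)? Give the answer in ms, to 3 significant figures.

L = 6300 bits.
Transmission delay per hop = L/R = 6300/5760000000 = 0.00109375 ms; 3 hops → 0.00328125 ms.
Propagation delays (d/s per hop): 2.22816, 0.0412, 6.16667e-05 ms; sum = 2.26942 ms.
End-to-end = 2.27 ms.

2.27 ms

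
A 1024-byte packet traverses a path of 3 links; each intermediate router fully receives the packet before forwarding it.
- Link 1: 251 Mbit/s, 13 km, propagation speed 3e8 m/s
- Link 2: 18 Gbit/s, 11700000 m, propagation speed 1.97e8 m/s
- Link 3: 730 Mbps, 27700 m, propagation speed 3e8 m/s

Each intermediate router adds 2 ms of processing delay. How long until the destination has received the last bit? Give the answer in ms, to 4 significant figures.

L = 1024 × 8 = 8192 bits.
Transmission delays (L/R per hop): 0.0326375, 0.000455111, 0.0112219 ms; sum = 0.0443145 ms.
Propagation delays (d/s per hop): 0.0433333, 59.3909, 0.0923333 ms; sum = 59.5265 ms.
Processing at 2 router(s): 2 × 2 ms = 4 ms.
End-to-end = 63.57 ms.

63.57 ms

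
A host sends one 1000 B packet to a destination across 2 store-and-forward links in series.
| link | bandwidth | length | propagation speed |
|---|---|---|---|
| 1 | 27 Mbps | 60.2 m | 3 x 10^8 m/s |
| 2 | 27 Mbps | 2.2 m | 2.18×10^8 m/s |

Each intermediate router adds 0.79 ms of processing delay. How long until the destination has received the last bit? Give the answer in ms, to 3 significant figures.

1.38 ms

L = 1000 × 8 = 8000 bits.
Transmission delay per hop = L/R = 8000/27000000 = 0.296296 ms; 2 hops → 0.592593 ms.
Propagation delays (d/s per hop): 0.000200667, 1.00917e-05 ms; sum = 0.000210758 ms.
Processing at 1 router(s): 1 × 0.79 ms = 0.79 ms.
End-to-end = 1.38 ms.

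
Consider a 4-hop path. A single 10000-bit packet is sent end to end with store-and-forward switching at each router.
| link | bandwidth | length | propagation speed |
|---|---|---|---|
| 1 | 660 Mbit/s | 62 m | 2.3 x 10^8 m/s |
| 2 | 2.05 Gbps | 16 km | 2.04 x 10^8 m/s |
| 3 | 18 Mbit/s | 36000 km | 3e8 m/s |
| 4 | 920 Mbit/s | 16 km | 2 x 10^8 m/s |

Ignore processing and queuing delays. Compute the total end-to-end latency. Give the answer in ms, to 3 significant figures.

Transmission delays (L/R per hop): 0.0151515, 0.00487805, 0.555556, 0.0108696 ms; sum = 0.586455 ms.
Propagation delays (d/s per hop): 0.000269565, 0.0784314, 120, 0.08 ms; sum = 120.159 ms.
End-to-end = 121 ms.

121 ms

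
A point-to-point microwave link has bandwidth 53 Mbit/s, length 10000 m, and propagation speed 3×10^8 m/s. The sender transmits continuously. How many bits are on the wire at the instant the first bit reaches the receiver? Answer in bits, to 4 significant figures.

1767 bits

Propagation delay = 10000 / 300000000 = 3.33333e-05 s.
BDP = R × t_prop = 53000000 × 3.33333e-05 = 1766.67 bits.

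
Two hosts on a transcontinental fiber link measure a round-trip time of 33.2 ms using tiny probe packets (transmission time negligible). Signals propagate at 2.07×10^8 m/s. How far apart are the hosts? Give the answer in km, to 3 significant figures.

One-way propagation = RTT/2 = 16.6 ms.
d = s × t = 2.07e+08 × 0.0166 = 3440 km.

3440 km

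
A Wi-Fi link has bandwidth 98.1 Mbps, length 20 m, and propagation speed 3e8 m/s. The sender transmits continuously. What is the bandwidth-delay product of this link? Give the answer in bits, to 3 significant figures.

6.54 bits

Propagation delay = 20 / 300000000 = 6.66667e-08 s.
BDP = R × t_prop = 98100000 × 6.66667e-08 = 6.54 bits.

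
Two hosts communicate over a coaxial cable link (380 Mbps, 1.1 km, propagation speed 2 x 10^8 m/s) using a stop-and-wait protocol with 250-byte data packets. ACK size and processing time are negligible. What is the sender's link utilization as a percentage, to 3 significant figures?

t_tx = L/R = 2000/380000000 = 5.26316e-06 s.
t_prop = 1100/200000000 = 5.5e-06 s; RTT = 1.1e-05 s.
Cycle = t_tx + RTT = 1.62632e-05 s.
Utilization = t_tx / cycle = 5.26316e-06/1.62632e-05 = 32.4 %.

32.4 %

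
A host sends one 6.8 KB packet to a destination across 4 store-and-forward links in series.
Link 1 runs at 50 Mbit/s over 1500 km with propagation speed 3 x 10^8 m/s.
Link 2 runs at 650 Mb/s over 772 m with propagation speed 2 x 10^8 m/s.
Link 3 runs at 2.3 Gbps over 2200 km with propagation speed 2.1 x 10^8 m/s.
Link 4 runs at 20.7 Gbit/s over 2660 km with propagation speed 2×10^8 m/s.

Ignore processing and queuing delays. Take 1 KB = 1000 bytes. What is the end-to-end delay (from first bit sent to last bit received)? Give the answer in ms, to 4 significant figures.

L = 54400 bits.
Transmission delays (L/R per hop): 1.088, 0.0836923, 0.0236522, 0.00262802 ms; sum = 1.19797 ms.
Propagation delays (d/s per hop): 5, 0.00386, 10.4762, 13.3 ms; sum = 28.7801 ms.
End-to-end = 29.98 ms.

29.98 ms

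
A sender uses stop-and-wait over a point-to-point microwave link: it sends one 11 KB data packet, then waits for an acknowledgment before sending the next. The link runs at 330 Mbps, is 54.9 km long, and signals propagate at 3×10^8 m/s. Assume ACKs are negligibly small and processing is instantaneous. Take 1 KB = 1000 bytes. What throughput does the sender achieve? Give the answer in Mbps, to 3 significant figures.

t_tx = L/R = 88000/330000000 = 0.000266667 s.
t_prop = 54900/300000000 = 0.000183 s; RTT = 0.000366 s.
Cycle = t_tx + RTT = 0.000632667 s.
Throughput = L / cycle = 88000 / 0.000632667 = 139 Mbps.

139 Mbps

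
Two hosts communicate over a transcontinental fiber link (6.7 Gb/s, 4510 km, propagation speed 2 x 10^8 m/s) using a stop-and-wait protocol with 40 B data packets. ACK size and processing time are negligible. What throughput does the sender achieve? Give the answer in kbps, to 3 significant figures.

7.10 kbps

t_tx = L/R = 320/6700000000 = 4.77612e-08 s.
t_prop = 4510000/200000000 = 0.02255 s; RTT = 0.0451 s.
Cycle = t_tx + RTT = 0.0451 s.
Throughput = L / cycle = 320 / 0.0451 = 7.10 kbps.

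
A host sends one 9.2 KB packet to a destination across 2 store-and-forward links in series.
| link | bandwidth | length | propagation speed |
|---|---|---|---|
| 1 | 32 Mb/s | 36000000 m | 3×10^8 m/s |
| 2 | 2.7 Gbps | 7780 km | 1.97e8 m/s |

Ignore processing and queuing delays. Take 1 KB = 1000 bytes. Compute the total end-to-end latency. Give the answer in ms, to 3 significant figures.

L = 73600 bits.
Transmission delays (L/R per hop): 2.3, 0.0272593 ms; sum = 2.32726 ms.
Propagation delays (d/s per hop): 120, 39.4924 ms; sum = 159.492 ms.
End-to-end = 162 ms.

162 ms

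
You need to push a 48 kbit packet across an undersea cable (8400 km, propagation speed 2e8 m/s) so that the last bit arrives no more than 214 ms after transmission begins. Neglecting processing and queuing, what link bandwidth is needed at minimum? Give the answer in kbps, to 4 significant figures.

279.1 kbps

Propagation delay = 8400000 / 200000000 = 42 ms.
Transmission budget = 214 − 42 = 172 ms.
R ≥ L / t_tx = 48000 bits / 0.172 s = 279.1 kbps.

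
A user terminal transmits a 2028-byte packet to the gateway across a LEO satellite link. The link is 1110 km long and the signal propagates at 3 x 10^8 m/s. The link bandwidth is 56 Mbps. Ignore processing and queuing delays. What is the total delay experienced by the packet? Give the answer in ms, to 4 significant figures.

3.990 ms

L = 2028 × 8 = 16224 bits.
Transmission delay = L/R = 16224 / 56000000 = 0.289714 ms.
Propagation delay = d/s = 1110000 m / 300000000 m/s = 3.7 ms.
Total = 3.990 ms.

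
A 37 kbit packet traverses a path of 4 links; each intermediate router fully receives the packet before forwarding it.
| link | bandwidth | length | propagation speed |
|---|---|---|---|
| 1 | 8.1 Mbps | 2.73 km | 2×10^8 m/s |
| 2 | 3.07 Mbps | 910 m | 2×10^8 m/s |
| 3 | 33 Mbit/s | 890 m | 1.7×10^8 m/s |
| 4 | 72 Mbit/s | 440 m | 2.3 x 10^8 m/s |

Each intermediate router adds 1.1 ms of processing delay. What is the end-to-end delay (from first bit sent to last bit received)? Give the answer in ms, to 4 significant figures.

21.58 ms

L = 37000 bits.
Transmission delays (L/R per hop): 4.5679, 12.0521, 1.12121, 0.513889 ms; sum = 18.2551 ms.
Propagation delays (d/s per hop): 0.01365, 0.00455, 0.00523529, 0.00191304 ms; sum = 0.0253483 ms.
Processing at 3 router(s): 3 × 1.1 ms = 3.3 ms.
End-to-end = 21.58 ms.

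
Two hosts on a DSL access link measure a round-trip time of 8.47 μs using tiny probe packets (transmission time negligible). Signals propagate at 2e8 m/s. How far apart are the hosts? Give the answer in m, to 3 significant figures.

847 m

One-way propagation = RTT/2 = 4.235 μs.
d = s × t = 200000000 × 4.235e-06 = 847 m.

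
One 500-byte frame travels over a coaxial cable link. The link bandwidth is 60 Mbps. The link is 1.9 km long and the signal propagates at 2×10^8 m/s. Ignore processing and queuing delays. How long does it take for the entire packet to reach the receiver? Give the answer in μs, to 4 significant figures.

L = 500 × 8 = 4000 bits.
Transmission delay = L/R = 4000 / 60000000 = 66.6667 μs.
Propagation delay = d/s = 1900 m / 200000000 m/s = 9.5 μs.
Total = 76.17 μs.

76.17 μs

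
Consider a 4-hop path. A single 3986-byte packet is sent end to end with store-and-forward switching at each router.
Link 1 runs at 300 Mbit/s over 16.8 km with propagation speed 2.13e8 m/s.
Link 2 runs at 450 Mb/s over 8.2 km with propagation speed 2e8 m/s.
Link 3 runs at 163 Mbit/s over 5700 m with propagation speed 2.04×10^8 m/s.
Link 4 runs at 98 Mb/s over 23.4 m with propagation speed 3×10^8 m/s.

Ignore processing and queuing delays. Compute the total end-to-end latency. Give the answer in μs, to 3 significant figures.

L = 3986 × 8 = 31888 bits.
Transmission delays (L/R per hop): 106.293, 70.8622, 195.632, 325.388 μs; sum = 698.175 μs.
Propagation delays (d/s per hop): 78.8732, 41, 27.9412, 0.078 μs; sum = 147.892 μs.
End-to-end = 846 μs.

846 μs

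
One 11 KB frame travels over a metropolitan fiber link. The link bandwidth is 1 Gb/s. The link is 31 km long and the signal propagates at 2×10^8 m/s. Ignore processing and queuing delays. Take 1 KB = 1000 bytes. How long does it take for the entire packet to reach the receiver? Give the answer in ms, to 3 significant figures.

0.243 ms

L = 88000 bits.
Transmission delay = L/R = 88000 / 1000000000 = 0.088 ms.
Propagation delay = d/s = 31000 m / 200000000 m/s = 0.155 ms.
Total = 0.243 ms.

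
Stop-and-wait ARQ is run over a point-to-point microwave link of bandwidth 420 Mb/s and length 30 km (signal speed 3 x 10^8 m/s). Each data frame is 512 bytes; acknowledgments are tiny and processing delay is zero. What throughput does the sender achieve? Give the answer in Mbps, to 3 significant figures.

19.5 Mbps

t_tx = L/R = 4096/420000000 = 9.75238e-06 s.
t_prop = 30000/300000000 = 0.0001 s; RTT = 0.0002 s.
Cycle = t_tx + RTT = 0.000209752 s.
Throughput = L / cycle = 4096 / 0.000209752 = 19.5 Mbps.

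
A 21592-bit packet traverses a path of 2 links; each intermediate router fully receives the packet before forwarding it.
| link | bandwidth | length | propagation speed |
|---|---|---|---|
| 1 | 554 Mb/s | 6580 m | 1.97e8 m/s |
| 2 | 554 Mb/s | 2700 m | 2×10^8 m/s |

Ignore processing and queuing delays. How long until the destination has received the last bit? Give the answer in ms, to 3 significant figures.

0.125 ms

Transmission delay per hop = L/R = 21592/554000000 = 0.0389747 ms; 2 hops → 0.0779495 ms.
Propagation delays (d/s per hop): 0.033401, 0.0135 ms; sum = 0.046901 ms.
End-to-end = 0.125 ms.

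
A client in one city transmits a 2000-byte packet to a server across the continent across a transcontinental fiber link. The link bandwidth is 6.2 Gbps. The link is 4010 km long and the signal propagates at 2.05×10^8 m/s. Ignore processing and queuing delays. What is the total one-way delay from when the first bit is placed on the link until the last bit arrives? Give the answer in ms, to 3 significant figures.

L = 2000 × 8 = 16000 bits.
Transmission delay = L/R = 16000 / 6200000000 = 0.00258065 ms.
Propagation delay = d/s = 4010000 m / 2.05e+08 m/s = 19.561 ms.
Total = 19.6 ms.

19.6 ms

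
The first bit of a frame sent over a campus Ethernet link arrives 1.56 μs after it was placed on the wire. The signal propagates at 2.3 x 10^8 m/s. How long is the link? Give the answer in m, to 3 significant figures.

d = s × t_prop = 2.3e+08 × 1.56e-06 = 359 m.

359 m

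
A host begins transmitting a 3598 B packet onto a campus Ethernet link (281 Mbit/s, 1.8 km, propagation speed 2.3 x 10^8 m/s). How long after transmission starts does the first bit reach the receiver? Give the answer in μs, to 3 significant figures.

First bit experiences only propagation delay: d/s = 1800/2.3e+08 = 7.83 μs.

7.83 μs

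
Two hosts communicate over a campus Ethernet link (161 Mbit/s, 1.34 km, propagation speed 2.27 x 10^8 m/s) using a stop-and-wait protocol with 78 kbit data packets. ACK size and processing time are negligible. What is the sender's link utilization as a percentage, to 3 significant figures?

t_tx = L/R = 78000/161000000 = 0.000484472 s.
t_prop = 1340/227000000 = 5.90308e-06 s; RTT = 1.18062e-05 s.
Cycle = t_tx + RTT = 0.000496278 s.
Utilization = t_tx / cycle = 0.000484472/0.000496278 = 97.6 %.

97.6 %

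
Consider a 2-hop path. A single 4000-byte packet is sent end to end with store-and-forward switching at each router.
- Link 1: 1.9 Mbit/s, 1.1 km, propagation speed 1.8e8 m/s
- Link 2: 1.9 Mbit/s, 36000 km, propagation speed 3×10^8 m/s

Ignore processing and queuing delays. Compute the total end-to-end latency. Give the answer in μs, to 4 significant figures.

153700 μs

L = 4000 × 8 = 32000 bits.
Transmission delay per hop = L/R = 32000/1900000 = 16842.1 μs; 2 hops → 33684.2 μs.
Propagation delays (d/s per hop): 6.11111, 120000 μs; sum = 120006 μs.
End-to-end = 153700 μs.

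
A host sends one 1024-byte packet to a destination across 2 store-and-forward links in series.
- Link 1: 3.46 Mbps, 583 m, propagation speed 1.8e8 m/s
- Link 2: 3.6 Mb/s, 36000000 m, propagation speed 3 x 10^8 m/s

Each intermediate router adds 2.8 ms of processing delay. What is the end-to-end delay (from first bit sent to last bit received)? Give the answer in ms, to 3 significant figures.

127 ms

L = 1024 × 8 = 8192 bits.
Transmission delays (L/R per hop): 2.36763, 2.27556 ms; sum = 4.64319 ms.
Propagation delays (d/s per hop): 0.00323889, 120 ms; sum = 120.003 ms.
Processing at 1 router(s): 1 × 2.8 ms = 2.8 ms.
End-to-end = 127 ms.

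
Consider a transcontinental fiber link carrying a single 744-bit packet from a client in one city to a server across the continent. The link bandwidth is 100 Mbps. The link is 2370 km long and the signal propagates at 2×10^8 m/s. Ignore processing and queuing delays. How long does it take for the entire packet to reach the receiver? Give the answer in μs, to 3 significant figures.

Transmission delay = L/R = 744 / 100000000 = 7.44 μs.
Propagation delay = d/s = 2370000 m / 200000000 m/s = 11850 μs.
Total = 11900 μs.

11900 μs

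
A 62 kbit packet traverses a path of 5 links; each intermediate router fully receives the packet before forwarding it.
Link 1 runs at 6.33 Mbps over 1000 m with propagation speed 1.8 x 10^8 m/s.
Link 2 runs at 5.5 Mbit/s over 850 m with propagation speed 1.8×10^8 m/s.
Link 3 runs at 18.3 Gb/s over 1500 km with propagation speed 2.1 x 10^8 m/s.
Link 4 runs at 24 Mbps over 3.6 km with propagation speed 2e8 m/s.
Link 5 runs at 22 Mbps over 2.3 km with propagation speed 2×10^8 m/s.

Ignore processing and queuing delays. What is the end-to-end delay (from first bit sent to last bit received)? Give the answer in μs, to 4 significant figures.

33650 μs

L = 62000 bits.
Transmission delays (L/R per hop): 9794.63, 11272.7, 3.38798, 2583.33, 2818.18 μs; sum = 26472.3 μs.
Propagation delays (d/s per hop): 5.55556, 4.72222, 7142.86, 18, 11.5 μs; sum = 7182.63 μs.
End-to-end = 33650 μs.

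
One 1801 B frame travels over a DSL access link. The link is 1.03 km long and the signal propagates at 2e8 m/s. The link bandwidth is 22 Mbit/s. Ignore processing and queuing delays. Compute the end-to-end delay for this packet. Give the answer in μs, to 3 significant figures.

660 μs

L = 1801 × 8 = 14408 bits.
Transmission delay = L/R = 14408 / 22000000 = 654.909 μs.
Propagation delay = d/s = 1030 m / 200000000 m/s = 5.15 μs.
Total = 660 μs.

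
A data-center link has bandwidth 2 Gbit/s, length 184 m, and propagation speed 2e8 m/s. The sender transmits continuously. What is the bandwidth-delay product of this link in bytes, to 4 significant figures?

230.0 bytes

Propagation delay = 184 / 200000000 = 9.2e-07 s.
BDP = R × t_prop = 2000000000 × 9.2e-07 = 1840 bits.
In bytes: 1840/8 = 230.0 bytes.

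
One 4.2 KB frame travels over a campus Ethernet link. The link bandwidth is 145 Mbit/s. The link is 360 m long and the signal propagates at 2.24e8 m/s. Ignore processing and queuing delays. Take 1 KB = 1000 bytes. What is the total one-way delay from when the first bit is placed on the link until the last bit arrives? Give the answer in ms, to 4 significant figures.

0.2333 ms

L = 33600 bits.
Transmission delay = L/R = 33600 / 145000000 = 0.231724 ms.
Propagation delay = d/s = 360 m / 2.24e+08 m/s = 0.00160714 ms.
Total = 0.2333 ms.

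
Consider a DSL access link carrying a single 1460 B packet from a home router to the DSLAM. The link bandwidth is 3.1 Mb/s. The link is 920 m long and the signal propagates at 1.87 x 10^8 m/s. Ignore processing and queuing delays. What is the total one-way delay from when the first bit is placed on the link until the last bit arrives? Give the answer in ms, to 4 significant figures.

L = 1460 × 8 = 11680 bits.
Transmission delay = L/R = 11680 / 3100000 = 3.76774 ms.
Propagation delay = d/s = 920 m / 187000000 m/s = 0.00491979 ms.
Total = 3.773 ms.

3.773 ms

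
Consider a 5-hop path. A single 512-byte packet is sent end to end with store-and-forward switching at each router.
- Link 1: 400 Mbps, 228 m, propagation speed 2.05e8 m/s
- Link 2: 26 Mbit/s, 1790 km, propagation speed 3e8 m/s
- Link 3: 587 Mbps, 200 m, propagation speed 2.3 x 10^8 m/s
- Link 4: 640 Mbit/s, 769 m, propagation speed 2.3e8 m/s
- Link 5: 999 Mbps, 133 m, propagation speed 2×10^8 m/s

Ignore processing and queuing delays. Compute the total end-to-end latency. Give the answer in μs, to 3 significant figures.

L = 512 × 8 = 4096 bits.
Transmission delays (L/R per hop): 10.24, 157.538, 6.97785, 6.4, 4.1001 μs; sum = 185.256 μs.
Propagation delays (d/s per hop): 1.1122, 5966.67, 0.869565, 3.34348, 0.665 μs; sum = 5972.66 μs.
End-to-end = 6160 μs.

6160 μs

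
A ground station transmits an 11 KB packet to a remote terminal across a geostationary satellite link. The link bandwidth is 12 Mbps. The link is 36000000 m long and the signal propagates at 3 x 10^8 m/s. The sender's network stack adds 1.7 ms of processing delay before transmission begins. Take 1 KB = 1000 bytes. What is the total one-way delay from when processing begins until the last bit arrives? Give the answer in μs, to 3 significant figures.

129000 μs

L = 88000 bits.
Transmission delay = L/R = 88000 / 12000000 = 7333.33 μs.
Propagation delay = d/s = 36000000 m / 300000000 m/s = 120000 μs.
Plus processing delay 1.7 ms = 1700 μs.
Total = 129000 μs.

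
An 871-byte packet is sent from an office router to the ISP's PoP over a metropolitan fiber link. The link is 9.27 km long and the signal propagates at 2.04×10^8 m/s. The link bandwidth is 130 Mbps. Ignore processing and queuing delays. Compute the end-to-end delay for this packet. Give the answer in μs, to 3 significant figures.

99.0 μs

L = 871 × 8 = 6968 bits.
Transmission delay = L/R = 6968 / 130000000 = 53.6 μs.
Propagation delay = d/s = 9270 m / 204000000 m/s = 45.4412 μs.
Total = 99.0 μs.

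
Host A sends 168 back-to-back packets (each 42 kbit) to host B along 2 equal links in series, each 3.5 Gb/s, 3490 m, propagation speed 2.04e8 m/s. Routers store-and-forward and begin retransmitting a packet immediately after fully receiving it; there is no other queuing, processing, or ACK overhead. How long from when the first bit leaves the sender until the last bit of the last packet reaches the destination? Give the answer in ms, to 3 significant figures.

2.06 ms

Per-hop transmission t_tx = L/R = 42000/3500000000 = 0.012 ms.
Per-hop propagation t_prop = 3490/204000000 = 0.0171078 ms.
Pipeline fill: first packet needs 2·t_tx to clear all hops; remaining 167 packets each add one t_tx.
Total = (2+168-1)·t_tx + 2·t_prop = 169·0.012 + 2·0.0171078 = 2.06 ms.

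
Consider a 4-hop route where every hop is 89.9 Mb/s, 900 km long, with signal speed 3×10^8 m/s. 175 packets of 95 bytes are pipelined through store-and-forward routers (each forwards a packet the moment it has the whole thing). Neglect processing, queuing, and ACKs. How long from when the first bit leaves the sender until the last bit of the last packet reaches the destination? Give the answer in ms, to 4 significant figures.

Per-hop transmission t_tx = L/R = 760/89900000 = 0.00845384 ms.
Per-hop propagation t_prop = 900000/300000000 = 3 ms.
Pipeline fill: first packet needs 4·t_tx to clear all hops; remaining 174 packets each add one t_tx.
Total = (4+175-1)·t_tx + 4·t_prop = 178·0.00845384 + 4·3 = 13.50 ms.

13.50 ms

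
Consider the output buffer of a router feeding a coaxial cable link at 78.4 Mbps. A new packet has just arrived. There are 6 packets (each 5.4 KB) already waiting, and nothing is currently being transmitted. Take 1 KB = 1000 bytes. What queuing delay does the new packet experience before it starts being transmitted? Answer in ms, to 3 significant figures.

3.31 ms

Each queued packet: L/R = 43200/78400000 = 0.55102 ms.
6 queued → 3.30612 ms.
Queuing delay = 3.31 ms.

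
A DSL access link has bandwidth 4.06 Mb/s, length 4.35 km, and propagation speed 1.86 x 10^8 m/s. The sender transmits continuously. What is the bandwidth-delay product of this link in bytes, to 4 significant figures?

11.87 bytes

Propagation delay = 4350 / 186000000 = 2.33871e-05 s.
BDP = R × t_prop = 4.06e+06 × 2.33871e-05 = 94.9516 bits.
In bytes: 94.9516/8 = 11.87 bytes.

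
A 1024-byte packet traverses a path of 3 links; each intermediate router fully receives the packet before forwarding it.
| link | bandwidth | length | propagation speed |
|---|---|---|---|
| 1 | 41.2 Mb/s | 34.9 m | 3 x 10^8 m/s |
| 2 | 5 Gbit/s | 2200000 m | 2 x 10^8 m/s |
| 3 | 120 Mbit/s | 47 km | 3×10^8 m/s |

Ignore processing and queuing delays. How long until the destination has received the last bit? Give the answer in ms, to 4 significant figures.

11.43 ms

L = 1024 × 8 = 8192 bits.
Transmission delays (L/R per hop): 0.198835, 0.0016384, 0.0682667 ms; sum = 0.26874 ms.
Propagation delays (d/s per hop): 0.000116333, 11, 0.156667 ms; sum = 11.1568 ms.
End-to-end = 11.43 ms.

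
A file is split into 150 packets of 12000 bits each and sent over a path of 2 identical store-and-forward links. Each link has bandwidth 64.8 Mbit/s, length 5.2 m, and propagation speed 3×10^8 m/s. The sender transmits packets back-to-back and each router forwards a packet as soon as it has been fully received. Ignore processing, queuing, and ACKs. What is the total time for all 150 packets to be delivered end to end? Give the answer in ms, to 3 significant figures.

28.0 ms

Per-hop transmission t_tx = L/R = 12000/64800000 = 0.185185 ms.
Per-hop propagation t_prop = 5.2/300000000 = 1.73333e-05 ms.
Pipeline fill: first packet needs 2·t_tx to clear all hops; remaining 149 packets each add one t_tx.
Total = (2+150-1)·t_tx + 2·t_prop = 151·0.185185 + 2·1.73333e-05 = 28.0 ms.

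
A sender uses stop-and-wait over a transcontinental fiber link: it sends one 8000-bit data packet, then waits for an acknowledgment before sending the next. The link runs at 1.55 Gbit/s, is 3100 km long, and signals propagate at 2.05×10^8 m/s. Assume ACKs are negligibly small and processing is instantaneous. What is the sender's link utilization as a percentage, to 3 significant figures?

0.0171 %

t_tx = L/R = 8000/1550000000 = 5.16129e-06 s.
t_prop = 3100000/2.05e+08 = 0.015122 s; RTT = 0.0302439 s.
Cycle = t_tx + RTT = 0.0302491 s.
Utilization = t_tx / cycle = 5.16129e-06/0.0302491 = 0.0171 %.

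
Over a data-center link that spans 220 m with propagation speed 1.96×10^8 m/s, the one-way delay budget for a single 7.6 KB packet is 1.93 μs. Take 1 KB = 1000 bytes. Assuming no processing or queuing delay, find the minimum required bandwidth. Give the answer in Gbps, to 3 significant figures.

L = 60800 bits.
Propagation delay = 220 / 196000000 = 1.12245 μs.
Transmission budget = 1.93 − 1.12245 = 0.807551 μs.
R ≥ L / t_tx = 60800 bits / 8.07551e-07 s = 75.3 Gbps.

75.3 Gbps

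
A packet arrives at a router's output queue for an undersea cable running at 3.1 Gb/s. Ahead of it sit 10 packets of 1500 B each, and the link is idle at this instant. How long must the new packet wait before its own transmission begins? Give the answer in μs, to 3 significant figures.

Each queued packet: L/R = 12000/3100000000 = 3.87097 μs.
10 queued → 38.7097 μs.
Queuing delay = 38.7 μs.

38.7 μs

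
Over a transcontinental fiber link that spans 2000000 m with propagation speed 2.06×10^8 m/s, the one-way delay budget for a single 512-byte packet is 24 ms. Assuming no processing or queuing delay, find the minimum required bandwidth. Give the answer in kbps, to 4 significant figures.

286.6 kbps

L = 4096 bits.
Propagation delay = 2000000 / 206000000 = 9.70874 ms.
Transmission budget = 24 − 9.70874 = 14.2913 ms.
R ≥ L / t_tx = 4096 bits / 0.0142913 s = 286.6 kbps.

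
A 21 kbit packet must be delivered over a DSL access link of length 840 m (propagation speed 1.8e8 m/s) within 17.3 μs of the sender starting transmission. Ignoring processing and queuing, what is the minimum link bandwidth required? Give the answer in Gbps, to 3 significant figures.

1.66 Gbps

Propagation delay = 840 / 180000000 = 4.66667 μs.
Transmission budget = 17.3 − 4.66667 = 12.6333 μs.
R ≥ L / t_tx = 21000 bits / 1.26333e-05 s = 1.66 Gbps.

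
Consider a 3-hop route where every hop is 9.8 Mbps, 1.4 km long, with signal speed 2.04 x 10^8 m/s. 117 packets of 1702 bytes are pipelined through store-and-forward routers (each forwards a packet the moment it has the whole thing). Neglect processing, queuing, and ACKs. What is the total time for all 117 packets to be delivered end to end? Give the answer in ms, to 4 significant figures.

Per-hop transmission t_tx = L/R = 13616/9800000 = 1.38939 ms.
Per-hop propagation t_prop = 1400/204000000 = 0.00686275 ms.
Pipeline fill: first packet needs 3·t_tx to clear all hops; remaining 116 packets each add one t_tx.
Total = (3+117-1)·t_tx + 3·t_prop = 119·1.38939 + 3·0.00686275 = 165.4 ms.

165.4 ms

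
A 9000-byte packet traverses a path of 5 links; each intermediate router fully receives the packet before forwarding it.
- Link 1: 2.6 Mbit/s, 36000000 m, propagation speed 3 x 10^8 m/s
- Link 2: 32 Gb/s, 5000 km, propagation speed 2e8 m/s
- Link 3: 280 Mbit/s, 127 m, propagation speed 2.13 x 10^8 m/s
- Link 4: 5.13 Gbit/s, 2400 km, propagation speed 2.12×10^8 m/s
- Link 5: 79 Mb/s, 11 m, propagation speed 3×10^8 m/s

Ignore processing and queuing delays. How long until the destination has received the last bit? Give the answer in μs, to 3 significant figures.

L = 9000 × 8 = 72000 bits.
Transmission delays (L/R per hop): 27692.3, 2.25, 257.143, 14.0351, 911.392 μs; sum = 28877.1 μs.
Propagation delays (d/s per hop): 120000, 25000, 0.596244, 11320.8, 0.0366667 μs; sum = 156321 μs.
End-to-end = 185000 μs.

185000 μs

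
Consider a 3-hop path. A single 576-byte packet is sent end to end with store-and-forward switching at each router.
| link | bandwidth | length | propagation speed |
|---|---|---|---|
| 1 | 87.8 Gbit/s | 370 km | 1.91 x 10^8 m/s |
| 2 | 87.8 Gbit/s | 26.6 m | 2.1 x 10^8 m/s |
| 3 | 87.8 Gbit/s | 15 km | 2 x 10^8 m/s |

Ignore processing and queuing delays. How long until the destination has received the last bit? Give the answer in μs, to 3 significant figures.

2010 μs

L = 576 × 8 = 4608 bits.
Transmission delay per hop = L/R = 4608/87800000000 = 0.0524829 μs; 3 hops → 0.157449 μs.
Propagation delays (d/s per hop): 1937.17, 0.126667, 75 μs; sum = 2012.3 μs.
End-to-end = 2010 μs.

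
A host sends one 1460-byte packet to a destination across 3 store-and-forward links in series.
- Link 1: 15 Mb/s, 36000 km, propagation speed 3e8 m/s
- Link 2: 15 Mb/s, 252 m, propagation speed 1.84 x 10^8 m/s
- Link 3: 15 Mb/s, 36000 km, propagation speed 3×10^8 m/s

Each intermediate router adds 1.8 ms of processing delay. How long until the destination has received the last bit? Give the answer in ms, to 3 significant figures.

L = 1460 × 8 = 11680 bits.
Transmission delay per hop = L/R = 11680/15000000 = 0.778667 ms; 3 hops → 2.336 ms.
Propagation delays (d/s per hop): 120, 0.00136957, 120 ms; sum = 240.001 ms.
Processing at 2 router(s): 2 × 1.8 ms = 3.6 ms.
End-to-end = 246 ms.

246 ms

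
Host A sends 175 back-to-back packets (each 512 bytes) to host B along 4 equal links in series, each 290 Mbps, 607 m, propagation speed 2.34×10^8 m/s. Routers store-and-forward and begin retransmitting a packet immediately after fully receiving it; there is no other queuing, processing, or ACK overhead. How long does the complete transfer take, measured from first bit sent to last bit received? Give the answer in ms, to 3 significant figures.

2.52 ms

Per-hop transmission t_tx = L/R = 4096/290000000 = 0.0141241 ms.
Per-hop propagation t_prop = 607/234000000 = 0.00259402 ms.
Pipeline fill: first packet needs 4·t_tx to clear all hops; remaining 174 packets each add one t_tx.
Total = (4+175-1)·t_tx + 4·t_prop = 178·0.0141241 + 4·0.00259402 = 2.52 ms.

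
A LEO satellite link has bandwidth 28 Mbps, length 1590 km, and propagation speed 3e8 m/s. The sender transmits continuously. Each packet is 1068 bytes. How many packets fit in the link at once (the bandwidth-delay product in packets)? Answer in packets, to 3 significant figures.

17.4 packets

Propagation delay = 1590000 / 300000000 = 0.0053 s.
BDP = R × t_prop = 28000000 × 0.0053 = 148400 bits.
In packets of 8544 bits: 17.4 packets.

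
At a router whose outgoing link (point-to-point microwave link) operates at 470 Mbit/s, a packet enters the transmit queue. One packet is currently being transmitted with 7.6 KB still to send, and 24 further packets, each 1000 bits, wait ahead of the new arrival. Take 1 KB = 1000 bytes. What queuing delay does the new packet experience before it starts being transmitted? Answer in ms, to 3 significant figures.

0.180 ms

Each queued packet: L/R = 1000/470000000 = 0.00212766 ms.
24 queued → 0.0510638 ms.
Plus remaining 60800 bits of current packet: 0.129362 ms.
Queuing delay = 0.180 ms.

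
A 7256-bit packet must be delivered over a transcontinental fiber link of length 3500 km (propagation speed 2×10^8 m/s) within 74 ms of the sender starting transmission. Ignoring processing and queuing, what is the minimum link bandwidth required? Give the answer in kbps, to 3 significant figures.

Propagation delay = 3500000 / 200000000 = 17.5 ms.
Transmission budget = 74 − 17.5 = 56.5 ms.
R ≥ L / t_tx = 7256 bits / 0.0565 s = 128 kbps.

128 kbps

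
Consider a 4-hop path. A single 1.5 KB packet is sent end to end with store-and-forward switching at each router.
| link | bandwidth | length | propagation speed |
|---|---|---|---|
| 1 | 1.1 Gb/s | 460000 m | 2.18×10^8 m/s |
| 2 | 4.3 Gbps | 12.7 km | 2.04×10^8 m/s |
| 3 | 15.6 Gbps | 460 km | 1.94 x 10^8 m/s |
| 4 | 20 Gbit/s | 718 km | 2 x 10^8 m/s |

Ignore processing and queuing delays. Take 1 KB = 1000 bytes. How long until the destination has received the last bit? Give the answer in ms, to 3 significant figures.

L = 12000 bits.
Transmission delays (L/R per hop): 0.0109091, 0.0027907, 0.000769231, 0.0006 ms; sum = 0.015069 ms.
Propagation delays (d/s per hop): 2.11009, 0.0622549, 2.37113, 3.59 ms; sum = 8.13348 ms.
End-to-end = 8.15 ms.

8.15 ms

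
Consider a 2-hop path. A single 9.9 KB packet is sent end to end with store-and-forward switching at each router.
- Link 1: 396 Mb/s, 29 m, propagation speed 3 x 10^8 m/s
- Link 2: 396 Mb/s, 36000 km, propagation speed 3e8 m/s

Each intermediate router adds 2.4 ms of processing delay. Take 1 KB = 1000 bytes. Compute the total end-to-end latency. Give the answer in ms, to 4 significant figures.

122.8 ms

L = 79200 bits.
Transmission delay per hop = L/R = 79200/396000000 = 0.2 ms; 2 hops → 0.4 ms.
Propagation delays (d/s per hop): 9.66667e-05, 120 ms; sum = 120 ms.
Processing at 1 router(s): 1 × 2.4 ms = 2.4 ms.
End-to-end = 122.8 ms.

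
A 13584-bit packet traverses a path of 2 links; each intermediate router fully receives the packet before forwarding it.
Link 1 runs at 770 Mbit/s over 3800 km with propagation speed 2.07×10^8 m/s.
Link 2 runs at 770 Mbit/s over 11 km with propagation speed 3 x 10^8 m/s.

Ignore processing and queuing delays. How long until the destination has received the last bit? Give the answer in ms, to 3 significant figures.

18.4 ms

Transmission delay per hop = L/R = 13584/770000000 = 0.0176416 ms; 2 hops → 0.0352831 ms.
Propagation delays (d/s per hop): 18.3575, 0.0366667 ms; sum = 18.3942 ms.
End-to-end = 18.4 ms.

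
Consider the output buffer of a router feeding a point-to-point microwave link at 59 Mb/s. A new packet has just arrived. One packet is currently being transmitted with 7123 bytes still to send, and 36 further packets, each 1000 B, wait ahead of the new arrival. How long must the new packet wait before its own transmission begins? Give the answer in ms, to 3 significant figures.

Each queued packet: L/R = 8000/59000000 = 0.135593 ms.
36 queued → 4.88136 ms.
Plus remaining 56984 bits of current packet: 0.965831 ms.
Queuing delay = 5.85 ms.

5.85 ms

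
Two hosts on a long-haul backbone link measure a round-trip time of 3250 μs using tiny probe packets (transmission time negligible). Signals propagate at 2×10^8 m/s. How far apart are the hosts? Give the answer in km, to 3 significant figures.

One-way propagation = RTT/2 = 1625 μs.
d = s × t = 200000000 × 0.001625 = 325 km.

325 km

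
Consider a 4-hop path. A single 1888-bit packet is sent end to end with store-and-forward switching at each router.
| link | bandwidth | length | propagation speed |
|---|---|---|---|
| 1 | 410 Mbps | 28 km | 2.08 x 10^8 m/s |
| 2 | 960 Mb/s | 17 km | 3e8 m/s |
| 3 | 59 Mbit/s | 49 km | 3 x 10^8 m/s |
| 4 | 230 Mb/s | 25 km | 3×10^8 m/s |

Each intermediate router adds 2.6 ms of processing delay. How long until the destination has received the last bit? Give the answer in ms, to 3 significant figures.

Transmission delays (L/R per hop): 0.00460488, 0.00196667, 0.032, 0.0082087 ms; sum = 0.0467802 ms.
Propagation delays (d/s per hop): 0.134615, 0.0566667, 0.163333, 0.0833333 ms; sum = 0.437949 ms.
Processing at 3 router(s): 3 × 2.6 ms = 7.8 ms.
End-to-end = 8.28 ms.

8.28 ms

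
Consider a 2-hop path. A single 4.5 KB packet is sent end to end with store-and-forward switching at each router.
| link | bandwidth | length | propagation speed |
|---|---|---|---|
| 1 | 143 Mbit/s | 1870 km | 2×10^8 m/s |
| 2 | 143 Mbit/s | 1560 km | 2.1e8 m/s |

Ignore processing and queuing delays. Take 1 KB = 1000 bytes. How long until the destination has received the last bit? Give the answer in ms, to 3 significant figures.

L = 36000 bits.
Transmission delay per hop = L/R = 36000/143000000 = 0.251748 ms; 2 hops → 0.503497 ms.
Propagation delays (d/s per hop): 9.35, 7.42857 ms; sum = 16.7786 ms.
End-to-end = 17.3 ms.

17.3 ms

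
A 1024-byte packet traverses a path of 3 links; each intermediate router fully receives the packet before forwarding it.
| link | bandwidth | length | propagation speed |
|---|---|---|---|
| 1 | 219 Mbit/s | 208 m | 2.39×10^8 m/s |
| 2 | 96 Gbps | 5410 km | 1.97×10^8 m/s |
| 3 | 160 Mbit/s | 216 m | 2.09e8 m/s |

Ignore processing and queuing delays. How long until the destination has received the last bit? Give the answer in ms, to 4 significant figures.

L = 1024 × 8 = 8192 bits.
Transmission delays (L/R per hop): 0.0374064, 8.53333e-05, 0.0512 ms; sum = 0.0886917 ms.
Propagation delays (d/s per hop): 0.000870293, 27.4619, 0.00103349 ms; sum = 27.4638 ms.
End-to-end = 27.55 ms.

27.55 ms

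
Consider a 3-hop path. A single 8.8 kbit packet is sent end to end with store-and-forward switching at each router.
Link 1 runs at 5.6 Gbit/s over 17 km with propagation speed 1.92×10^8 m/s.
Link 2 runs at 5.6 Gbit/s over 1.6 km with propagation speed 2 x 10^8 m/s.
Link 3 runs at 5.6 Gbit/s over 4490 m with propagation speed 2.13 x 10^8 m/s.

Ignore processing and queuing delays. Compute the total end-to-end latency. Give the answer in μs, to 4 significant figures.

L = 8800 bits.
Transmission delay per hop = L/R = 8800/5600000000 = 1.57143 μs; 3 hops → 4.71429 μs.
Propagation delays (d/s per hop): 88.5417, 8, 21.0798 μs; sum = 117.621 μs.
End-to-end = 122.3 μs.

122.3 μs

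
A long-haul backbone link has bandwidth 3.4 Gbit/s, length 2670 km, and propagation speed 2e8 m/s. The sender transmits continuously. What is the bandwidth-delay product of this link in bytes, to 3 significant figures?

Propagation delay = 2670000 / 200000000 = 0.01335 s.
BDP = R × t_prop = 3400000000 × 0.01335 = 45390000 bits.
In bytes: 45390000/8 = 5670000 bytes.

5670000 bytes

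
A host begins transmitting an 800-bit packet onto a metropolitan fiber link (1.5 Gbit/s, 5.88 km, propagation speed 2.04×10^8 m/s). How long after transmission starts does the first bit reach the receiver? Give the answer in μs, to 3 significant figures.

First bit experiences only propagation delay: d/s = 5880/204000000 = 28.8 μs.

28.8 μs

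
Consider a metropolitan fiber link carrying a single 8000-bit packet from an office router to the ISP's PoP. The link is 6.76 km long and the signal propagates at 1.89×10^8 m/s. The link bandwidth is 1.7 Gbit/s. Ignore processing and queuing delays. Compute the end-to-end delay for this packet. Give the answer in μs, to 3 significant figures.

40.5 μs

Transmission delay = L/R = 8000 / 1700000000 = 4.70588 μs.
Propagation delay = d/s = 6760 m / 189000000 m/s = 35.7672 μs.
Total = 40.5 μs.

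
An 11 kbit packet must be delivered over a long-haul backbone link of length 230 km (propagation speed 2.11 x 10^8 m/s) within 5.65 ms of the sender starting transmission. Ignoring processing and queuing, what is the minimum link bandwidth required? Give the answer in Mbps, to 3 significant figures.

2.41 Mbps

Propagation delay = 230000 / 211000000 = 1.09005 ms.
Transmission budget = 5.65 − 1.09005 = 4.55995 ms.
R ≥ L / t_tx = 11000 bits / 0.00455995 s = 2.41 Mbps.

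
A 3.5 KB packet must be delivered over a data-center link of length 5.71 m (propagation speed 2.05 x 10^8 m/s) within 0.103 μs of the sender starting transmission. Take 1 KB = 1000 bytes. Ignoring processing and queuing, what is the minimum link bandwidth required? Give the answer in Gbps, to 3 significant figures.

373 Gbps

L = 28000 bits.
Propagation delay = 5.71 / 2.05e+08 = 0.0278537 μs.
Transmission budget = 0.103 − 0.0278537 = 0.0751463 μs.
R ≥ L / t_tx = 28000 bits / 7.51463e-08 s = 373 Gbps.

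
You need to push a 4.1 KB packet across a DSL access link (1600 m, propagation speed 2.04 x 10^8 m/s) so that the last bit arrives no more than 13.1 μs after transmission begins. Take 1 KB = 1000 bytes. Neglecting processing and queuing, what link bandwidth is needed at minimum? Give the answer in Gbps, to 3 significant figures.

L = 32800 bits.
Propagation delay = 1600 / 204000000 = 7.84314 μs.
Transmission budget = 13.1 − 7.84314 = 5.25686 μs.
R ≥ L / t_tx = 32800 bits / 5.25686e-06 s = 6.24 Gbps.

6.24 Gbps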